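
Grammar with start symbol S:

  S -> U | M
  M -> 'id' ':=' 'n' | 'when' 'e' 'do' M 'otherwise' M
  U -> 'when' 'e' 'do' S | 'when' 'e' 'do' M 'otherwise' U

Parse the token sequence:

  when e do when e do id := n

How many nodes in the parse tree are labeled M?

[S [U when e do [S [U when e do [S [M id := n]]]]]]

1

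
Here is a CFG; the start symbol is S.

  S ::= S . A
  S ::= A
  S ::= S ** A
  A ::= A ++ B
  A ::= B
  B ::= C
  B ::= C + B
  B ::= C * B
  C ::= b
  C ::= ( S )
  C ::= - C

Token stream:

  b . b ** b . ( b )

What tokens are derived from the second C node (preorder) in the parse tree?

b

[S [S [S [S [A [B [C b]]]] . [A [B [C b]]]] ** [A [B [C b]]]] . [A [B [C ( [S [A [B [C b]]]] )]]]]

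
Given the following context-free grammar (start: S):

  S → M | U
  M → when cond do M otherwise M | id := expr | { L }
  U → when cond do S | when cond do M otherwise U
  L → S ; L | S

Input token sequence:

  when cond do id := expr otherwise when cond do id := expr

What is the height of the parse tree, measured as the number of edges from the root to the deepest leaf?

5

[S [U when cond do [M id := expr] otherwise [U when cond do [S [M id := expr]]]]]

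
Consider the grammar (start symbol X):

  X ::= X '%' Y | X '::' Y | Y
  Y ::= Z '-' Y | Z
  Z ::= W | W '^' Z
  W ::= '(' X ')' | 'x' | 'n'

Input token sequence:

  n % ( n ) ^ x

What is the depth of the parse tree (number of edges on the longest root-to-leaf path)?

[X [X [Y [Z [W n]]]] % [Y [Z [W ( [X [Y [Z [W n]]]] )] ^ [Z [W x]]]]]

8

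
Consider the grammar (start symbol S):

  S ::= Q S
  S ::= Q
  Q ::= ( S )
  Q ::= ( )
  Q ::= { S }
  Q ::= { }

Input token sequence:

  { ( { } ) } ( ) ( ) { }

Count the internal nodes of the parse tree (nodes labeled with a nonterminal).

[S [Q { [S [Q ( [S [Q { }]] )]] }] [S [Q ( )] [S [Q ( )] [S [Q { }]]]]]

12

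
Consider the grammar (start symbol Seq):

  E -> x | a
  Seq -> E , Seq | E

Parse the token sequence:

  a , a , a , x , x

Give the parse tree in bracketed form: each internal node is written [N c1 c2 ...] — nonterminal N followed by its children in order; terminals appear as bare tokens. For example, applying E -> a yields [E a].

[Seq [E a] , [Seq [E a] , [Seq [E a] , [Seq [E x] , [Seq [E x]]]]]]

Seq
E , Seq
a , Seq
a , E , Seq
a , a , Seq
a , a , E , Seq
a , a , a , Seq
a , a , a , E , Seq
a , a , a , x , Seq
a , a , a , x , E
a , a , a , x , x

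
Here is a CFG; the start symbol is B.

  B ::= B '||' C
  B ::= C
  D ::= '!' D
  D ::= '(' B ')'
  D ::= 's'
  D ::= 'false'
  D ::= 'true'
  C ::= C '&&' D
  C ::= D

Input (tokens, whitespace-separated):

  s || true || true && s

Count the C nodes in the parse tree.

4

[B [B [B [C [D s]]] || [C [D true]]] || [C [C [D true]] && [D s]]]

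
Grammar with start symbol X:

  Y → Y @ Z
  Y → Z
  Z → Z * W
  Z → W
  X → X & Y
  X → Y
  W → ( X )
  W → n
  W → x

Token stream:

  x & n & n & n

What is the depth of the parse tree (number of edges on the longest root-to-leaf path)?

[X [X [X [X [Y [Z [W x]]]] & [Y [Z [W n]]]] & [Y [Z [W n]]]] & [Y [Z [W n]]]]

7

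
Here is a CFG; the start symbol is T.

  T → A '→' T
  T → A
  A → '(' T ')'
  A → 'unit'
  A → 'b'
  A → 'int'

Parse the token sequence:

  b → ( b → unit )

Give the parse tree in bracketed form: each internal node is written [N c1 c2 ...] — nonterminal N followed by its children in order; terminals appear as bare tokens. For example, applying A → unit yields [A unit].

[T [A b] → [T [A ( [T [A b] → [T [A unit]]] )]]]

T
A → T
b → T
b → A
b → ( T )
b → ( A → T )
b → ( b → T )
b → ( b → A )
b → ( b → unit )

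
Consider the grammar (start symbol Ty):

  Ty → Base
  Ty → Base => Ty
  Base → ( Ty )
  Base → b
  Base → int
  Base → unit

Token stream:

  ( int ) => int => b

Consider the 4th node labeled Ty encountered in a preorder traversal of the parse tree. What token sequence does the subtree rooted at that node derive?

[Ty [Base ( [Ty [Base int]] )] => [Ty [Base int] => [Ty [Base b]]]]

b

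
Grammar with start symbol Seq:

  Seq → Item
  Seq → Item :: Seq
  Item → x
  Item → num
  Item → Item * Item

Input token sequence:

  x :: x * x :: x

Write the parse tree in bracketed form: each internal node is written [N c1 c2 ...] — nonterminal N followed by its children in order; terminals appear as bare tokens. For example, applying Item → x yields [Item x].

[Seq [Item x] :: [Seq [Item [Item x] * [Item x]] :: [Seq [Item x]]]]

Seq
Item :: Seq
x :: Seq
x :: Item :: Seq
x :: Item * Item :: Seq
x :: x * Item :: Seq
x :: x * x :: Seq
x :: x * x :: Item
x :: x * x :: x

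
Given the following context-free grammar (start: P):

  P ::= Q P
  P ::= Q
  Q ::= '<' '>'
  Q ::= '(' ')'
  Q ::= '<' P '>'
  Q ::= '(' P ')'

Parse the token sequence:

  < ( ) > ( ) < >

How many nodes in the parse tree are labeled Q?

4

[P [Q < [P [Q ( )]] >] [P [Q ( )] [P [Q < >]]]]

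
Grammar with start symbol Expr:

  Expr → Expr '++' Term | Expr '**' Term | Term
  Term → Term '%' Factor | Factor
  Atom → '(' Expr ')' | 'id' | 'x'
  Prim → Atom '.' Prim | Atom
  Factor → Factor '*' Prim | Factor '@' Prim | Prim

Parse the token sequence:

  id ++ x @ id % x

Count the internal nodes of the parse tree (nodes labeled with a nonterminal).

[Expr [Expr [Term [Factor [Prim [Atom id]]]]] ++ [Term [Term [Factor [Factor [Prim [Atom x]]] @ [Prim [Atom id]]]] % [Factor [Prim [Atom x]]]]]

17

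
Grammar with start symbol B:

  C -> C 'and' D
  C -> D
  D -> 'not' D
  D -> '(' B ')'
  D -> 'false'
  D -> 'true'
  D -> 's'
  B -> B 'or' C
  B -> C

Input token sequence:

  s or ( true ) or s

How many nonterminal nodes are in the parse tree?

[B [B [B [C [D s]]] or [C [D ( [B [C [D true]]] )]]] or [C [D s]]]

12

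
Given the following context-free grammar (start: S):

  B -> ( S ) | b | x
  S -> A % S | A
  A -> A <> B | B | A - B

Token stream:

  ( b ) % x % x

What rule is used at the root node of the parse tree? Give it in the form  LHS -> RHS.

S -> A % S

[S [A [B ( [S [A [B b]]] )]] % [S [A [B x]] % [S [A [B x]]]]]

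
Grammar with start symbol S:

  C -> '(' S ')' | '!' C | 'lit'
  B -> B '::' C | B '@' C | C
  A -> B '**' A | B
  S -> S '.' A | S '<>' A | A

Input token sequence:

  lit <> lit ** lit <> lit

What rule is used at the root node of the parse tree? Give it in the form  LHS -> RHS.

[S [S [S [A [B [C lit]]]] <> [A [B [C lit]] ** [A [B [C lit]]]]] <> [A [B [C lit]]]]

S -> S '<>' A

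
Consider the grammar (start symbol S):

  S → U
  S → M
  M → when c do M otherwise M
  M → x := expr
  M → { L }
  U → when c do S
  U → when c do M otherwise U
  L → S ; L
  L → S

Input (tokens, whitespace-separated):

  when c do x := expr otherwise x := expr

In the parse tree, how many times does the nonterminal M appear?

[S [M when c do [M x := expr] otherwise [M x := expr]]]

3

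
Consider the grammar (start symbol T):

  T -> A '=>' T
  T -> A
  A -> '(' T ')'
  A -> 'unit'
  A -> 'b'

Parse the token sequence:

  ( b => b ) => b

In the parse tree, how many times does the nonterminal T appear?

[T [A ( [T [A b] => [T [A b]]] )] => [T [A b]]]

4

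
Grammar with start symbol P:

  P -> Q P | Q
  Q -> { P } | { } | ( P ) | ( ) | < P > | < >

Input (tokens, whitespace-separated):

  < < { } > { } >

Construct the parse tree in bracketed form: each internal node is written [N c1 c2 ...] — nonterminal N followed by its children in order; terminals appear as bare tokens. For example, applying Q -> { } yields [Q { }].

P
Q
< P >
< Q P >
< < P > P >
< < Q > P >
< < { } > P >
< < { } > Q >
< < { } > { } >

[P [Q < [P [Q < [P [Q { }]] >] [P [Q { }]]] >]]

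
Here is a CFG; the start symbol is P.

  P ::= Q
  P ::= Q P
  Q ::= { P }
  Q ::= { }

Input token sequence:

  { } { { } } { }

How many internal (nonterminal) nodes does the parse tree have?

[P [Q { }] [P [Q { [P [Q { }]] }] [P [Q { }]]]]

8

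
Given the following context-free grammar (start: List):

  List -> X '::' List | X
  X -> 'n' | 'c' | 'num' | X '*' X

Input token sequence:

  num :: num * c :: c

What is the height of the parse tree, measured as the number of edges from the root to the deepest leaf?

4

[List [X num] :: [List [X [X num] * [X c]] :: [List [X c]]]]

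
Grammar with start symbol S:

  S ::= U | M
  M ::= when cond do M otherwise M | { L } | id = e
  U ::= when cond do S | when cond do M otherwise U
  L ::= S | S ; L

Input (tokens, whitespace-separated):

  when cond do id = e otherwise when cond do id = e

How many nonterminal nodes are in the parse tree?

6

[S [U when cond do [M id = e] otherwise [U when cond do [S [M id = e]]]]]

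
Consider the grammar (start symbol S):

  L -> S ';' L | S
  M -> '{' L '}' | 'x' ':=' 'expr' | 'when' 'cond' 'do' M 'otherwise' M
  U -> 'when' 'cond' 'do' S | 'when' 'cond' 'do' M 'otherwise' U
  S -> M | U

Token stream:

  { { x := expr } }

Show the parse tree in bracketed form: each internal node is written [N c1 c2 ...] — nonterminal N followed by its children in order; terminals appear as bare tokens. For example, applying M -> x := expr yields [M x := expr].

[S [M { [L [S [M { [L [S [M x := expr]]] }]]] }]]

S
M
{ L }
{ S }
{ M }
{ { L } }
{ { S } }
{ { M } }
{ { x := expr } }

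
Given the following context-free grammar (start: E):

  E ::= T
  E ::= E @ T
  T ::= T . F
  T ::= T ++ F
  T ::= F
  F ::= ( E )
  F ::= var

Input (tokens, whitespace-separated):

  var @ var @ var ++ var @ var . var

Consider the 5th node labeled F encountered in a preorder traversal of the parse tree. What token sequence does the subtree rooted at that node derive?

[E [E [E [E [T [F var]]] @ [T [F var]]] @ [T [T [F var]] ++ [F var]]] @ [T [T [F var]] . [F var]]]

var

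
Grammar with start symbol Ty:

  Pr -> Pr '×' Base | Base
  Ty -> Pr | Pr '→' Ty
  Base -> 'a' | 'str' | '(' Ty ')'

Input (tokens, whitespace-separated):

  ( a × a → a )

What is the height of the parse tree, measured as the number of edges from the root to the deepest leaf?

[Ty [Pr [Base ( [Ty [Pr [Pr [Base a]] × [Base a]] → [Ty [Pr [Base a]]]] )]]]

7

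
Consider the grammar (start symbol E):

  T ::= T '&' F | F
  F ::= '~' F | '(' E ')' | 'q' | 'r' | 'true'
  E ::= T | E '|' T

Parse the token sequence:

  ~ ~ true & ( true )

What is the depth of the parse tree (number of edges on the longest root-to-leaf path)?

6

[E [T [T [F ~ [F ~ [F true]]]] & [F ( [E [T [F true]]] )]]]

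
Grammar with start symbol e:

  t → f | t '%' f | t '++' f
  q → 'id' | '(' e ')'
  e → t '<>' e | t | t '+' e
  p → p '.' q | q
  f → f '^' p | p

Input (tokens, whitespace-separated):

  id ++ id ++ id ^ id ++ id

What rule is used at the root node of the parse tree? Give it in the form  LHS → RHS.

e → t

[e [t [t [t [t [f [p [q id]]]] ++ [f [p [q id]]]] ++ [f [f [p [q id]]] ^ [p [q id]]]] ++ [f [p [q id]]]]]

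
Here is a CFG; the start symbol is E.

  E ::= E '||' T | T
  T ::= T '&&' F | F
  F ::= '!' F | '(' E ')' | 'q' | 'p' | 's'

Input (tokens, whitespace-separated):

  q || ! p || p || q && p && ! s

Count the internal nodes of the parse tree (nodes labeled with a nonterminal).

18

[E [E [E [E [T [F q]]] || [T [F ! [F p]]]] || [T [F p]]] || [T [T [T [F q]] && [F p]] && [F ! [F s]]]]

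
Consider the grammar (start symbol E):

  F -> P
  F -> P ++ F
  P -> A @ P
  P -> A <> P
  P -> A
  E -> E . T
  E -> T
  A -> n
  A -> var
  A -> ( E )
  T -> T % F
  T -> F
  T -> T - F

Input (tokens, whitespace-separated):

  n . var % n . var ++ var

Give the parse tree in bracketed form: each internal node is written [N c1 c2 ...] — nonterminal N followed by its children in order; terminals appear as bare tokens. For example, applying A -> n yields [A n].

E
E . T
E . T . T
T . T . T
F . T . T
P . T . T
A . T . T
n . T . T
n . T % F . T
n . F % F . T
n . P % F . T
n . A % F . T
n . var % F . T
n . var % P . T
n . var % A . T
n . var % n . T
n . var % n . F
n . var % n . P ++ F
n . var % n . A ++ F
n . var % n . var ++ F
n . var % n . var ++ P
n . var % n . var ++ A
n . var % n . var ++ var

[E [E [E [T [F [P [A n]]]]] . [T [T [F [P [A var]]]] % [F [P [A n]]]]] . [T [F [P [A var]] ++ [F [P [A var]]]]]]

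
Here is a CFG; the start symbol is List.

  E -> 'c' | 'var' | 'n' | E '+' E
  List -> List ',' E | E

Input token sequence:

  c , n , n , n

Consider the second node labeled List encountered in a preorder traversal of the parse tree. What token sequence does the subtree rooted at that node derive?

[List [List [List [List [E c]] , [E n]] , [E n]] , [E n]]

c , n , n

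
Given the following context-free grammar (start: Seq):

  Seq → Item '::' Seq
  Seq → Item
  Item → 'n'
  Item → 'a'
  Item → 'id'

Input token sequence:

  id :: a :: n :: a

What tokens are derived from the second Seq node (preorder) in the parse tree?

[Seq [Item id] :: [Seq [Item a] :: [Seq [Item n] :: [Seq [Item a]]]]]

a :: n :: a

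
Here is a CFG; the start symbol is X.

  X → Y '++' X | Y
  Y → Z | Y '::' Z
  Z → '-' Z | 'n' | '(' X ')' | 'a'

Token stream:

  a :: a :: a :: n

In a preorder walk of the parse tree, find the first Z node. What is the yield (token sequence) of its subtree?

a

[X [Y [Y [Y [Y [Z a]] :: [Z a]] :: [Z a]] :: [Z n]]]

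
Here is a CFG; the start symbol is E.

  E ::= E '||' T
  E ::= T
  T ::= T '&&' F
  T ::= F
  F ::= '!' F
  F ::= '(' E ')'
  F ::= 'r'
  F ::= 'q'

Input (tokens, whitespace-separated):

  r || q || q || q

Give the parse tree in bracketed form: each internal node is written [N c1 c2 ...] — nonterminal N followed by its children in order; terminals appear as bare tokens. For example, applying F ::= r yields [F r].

E
E || T
E || T || T
E || T || T || T
T || T || T || T
F || T || T || T
r || T || T || T
r || F || T || T
r || q || T || T
r || q || F || T
r || q || q || T
r || q || q || F
r || q || q || q

[E [E [E [E [T [F r]]] || [T [F q]]] || [T [F q]]] || [T [F q]]]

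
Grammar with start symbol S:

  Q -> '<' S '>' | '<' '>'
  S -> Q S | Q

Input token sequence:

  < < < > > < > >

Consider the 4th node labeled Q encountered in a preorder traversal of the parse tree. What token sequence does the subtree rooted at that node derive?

[S [Q < [S [Q < [S [Q < >]] >] [S [Q < >]]] >]]

< >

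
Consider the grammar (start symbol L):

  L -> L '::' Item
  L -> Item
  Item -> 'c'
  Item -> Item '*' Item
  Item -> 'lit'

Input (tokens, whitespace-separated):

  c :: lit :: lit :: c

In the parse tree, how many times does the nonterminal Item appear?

[L [L [L [L [Item c]] :: [Item lit]] :: [Item lit]] :: [Item c]]

4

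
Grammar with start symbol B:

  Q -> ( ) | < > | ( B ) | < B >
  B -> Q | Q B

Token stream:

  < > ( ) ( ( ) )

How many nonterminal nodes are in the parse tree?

[B [Q < >] [B [Q ( )] [B [Q ( [B [Q ( )]] )]]]]

8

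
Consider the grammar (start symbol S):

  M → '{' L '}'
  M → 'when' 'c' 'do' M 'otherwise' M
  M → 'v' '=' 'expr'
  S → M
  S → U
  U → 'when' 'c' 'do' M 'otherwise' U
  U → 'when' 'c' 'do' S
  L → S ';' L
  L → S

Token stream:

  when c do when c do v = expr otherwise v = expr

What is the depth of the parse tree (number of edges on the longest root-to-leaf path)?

5

[S [U when c do [S [M when c do [M v = expr] otherwise [M v = expr]]]]]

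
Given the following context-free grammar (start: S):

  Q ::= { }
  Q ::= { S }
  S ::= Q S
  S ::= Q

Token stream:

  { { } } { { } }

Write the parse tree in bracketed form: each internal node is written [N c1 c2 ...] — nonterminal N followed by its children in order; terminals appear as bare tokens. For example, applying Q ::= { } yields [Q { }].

[S [Q { [S [Q { }]] }] [S [Q { [S [Q { }]] }]]]

S
Q S
{ S } S
{ Q } S
{ { } } S
{ { } } Q
{ { } } { S }
{ { } } { Q }
{ { } } { { } }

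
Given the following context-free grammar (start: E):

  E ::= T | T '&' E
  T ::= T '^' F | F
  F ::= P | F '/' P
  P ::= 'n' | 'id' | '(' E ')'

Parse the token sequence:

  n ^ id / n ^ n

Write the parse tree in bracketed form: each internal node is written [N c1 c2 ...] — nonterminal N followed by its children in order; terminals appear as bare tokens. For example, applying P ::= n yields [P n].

E
T
T ^ F
T ^ F ^ F
F ^ F ^ F
P ^ F ^ F
n ^ F ^ F
n ^ F / P ^ F
n ^ P / P ^ F
n ^ id / P ^ F
n ^ id / n ^ F
n ^ id / n ^ P
n ^ id / n ^ n

[E [T [T [T [F [P n]]] ^ [F [F [P id]] / [P n]]] ^ [F [P n]]]]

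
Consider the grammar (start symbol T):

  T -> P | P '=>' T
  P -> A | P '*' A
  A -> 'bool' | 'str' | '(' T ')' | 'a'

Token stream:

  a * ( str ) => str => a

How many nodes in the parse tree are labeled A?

5

[T [P [P [A a]] * [A ( [T [P [A str]]] )]] => [T [P [A str]] => [T [P [A a]]]]]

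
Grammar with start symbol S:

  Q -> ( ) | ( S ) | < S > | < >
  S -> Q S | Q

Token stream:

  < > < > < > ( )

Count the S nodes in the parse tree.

[S [Q < >] [S [Q < >] [S [Q < >] [S [Q ( )]]]]]

4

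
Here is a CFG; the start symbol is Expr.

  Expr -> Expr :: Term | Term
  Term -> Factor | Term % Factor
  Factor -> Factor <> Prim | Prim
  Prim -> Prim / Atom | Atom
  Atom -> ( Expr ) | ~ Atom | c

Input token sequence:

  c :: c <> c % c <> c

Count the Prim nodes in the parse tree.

[Expr [Expr [Term [Factor [Prim [Atom c]]]]] :: [Term [Term [Factor [Factor [Prim [Atom c]]] <> [Prim [Atom c]]]] % [Factor [Factor [Prim [Atom c]]] <> [Prim [Atom c]]]]]

5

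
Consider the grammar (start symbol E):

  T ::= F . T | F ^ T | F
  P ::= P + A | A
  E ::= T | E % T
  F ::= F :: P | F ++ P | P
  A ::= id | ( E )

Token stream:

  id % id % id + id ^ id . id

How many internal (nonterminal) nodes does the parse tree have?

25

[E [E [E [T [F [P [A id]]]]] % [T [F [P [A id]]]]] % [T [F [P [P [A id]] + [A id]]] ^ [T [F [P [A id]]] . [T [F [P [A id]]]]]]]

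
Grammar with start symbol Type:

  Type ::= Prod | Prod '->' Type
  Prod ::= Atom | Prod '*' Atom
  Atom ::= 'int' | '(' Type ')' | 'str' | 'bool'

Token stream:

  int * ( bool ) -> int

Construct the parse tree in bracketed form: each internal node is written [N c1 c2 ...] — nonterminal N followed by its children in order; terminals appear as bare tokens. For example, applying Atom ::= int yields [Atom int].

[Type [Prod [Prod [Atom int]] * [Atom ( [Type [Prod [Atom bool]]] )]] -> [Type [Prod [Atom int]]]]

Type
Prod -> Type
Prod * Atom -> Type
Atom * Atom -> Type
int * Atom -> Type
int * ( Type ) -> Type
int * ( Prod ) -> Type
int * ( Atom ) -> Type
int * ( bool ) -> Type
int * ( bool ) -> Prod
int * ( bool ) -> Atom
int * ( bool ) -> int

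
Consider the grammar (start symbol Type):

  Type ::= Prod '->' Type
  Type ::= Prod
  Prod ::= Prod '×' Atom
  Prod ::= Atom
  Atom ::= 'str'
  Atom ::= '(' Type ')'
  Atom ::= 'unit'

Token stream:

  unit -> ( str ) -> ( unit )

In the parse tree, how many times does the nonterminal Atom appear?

[Type [Prod [Atom unit]] -> [Type [Prod [Atom ( [Type [Prod [Atom str]]] )]] -> [Type [Prod [Atom ( [Type [Prod [Atom unit]]] )]]]]]

5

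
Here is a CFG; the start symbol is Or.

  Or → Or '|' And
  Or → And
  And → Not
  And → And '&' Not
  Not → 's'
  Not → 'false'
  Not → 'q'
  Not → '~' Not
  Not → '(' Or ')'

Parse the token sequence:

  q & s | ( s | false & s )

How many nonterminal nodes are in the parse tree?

[Or [Or [And [And [Not q]] & [Not s]]] | [And [Not ( [Or [Or [And [Not s]]] | [And [And [Not false]] & [Not s]]] )]]]

16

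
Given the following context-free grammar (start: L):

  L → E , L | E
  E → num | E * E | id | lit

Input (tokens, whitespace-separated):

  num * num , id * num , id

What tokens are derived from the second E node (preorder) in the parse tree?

[L [E [E num] * [E num]] , [L [E [E id] * [E num]] , [L [E id]]]]

num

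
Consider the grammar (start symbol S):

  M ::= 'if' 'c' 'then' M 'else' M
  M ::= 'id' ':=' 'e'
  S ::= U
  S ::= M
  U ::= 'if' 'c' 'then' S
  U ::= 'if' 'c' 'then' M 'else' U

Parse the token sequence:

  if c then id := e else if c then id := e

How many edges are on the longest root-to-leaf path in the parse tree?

[S [U if c then [M id := e] else [U if c then [S [M id := e]]]]]

5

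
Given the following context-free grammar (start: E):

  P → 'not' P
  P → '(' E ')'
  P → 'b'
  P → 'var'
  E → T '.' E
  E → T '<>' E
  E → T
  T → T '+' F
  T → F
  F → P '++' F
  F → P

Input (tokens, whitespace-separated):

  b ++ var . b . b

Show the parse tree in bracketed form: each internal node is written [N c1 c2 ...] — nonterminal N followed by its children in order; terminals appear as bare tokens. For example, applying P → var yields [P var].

E
T . E
F . E
P ++ F . E
b ++ F . E
b ++ P . E
b ++ var . E
b ++ var . T . E
b ++ var . F . E
b ++ var . P . E
b ++ var . b . E
b ++ var . b . T
b ++ var . b . F
b ++ var . b . P
b ++ var . b . b

[E [T [F [P b] ++ [F [P var]]]] . [E [T [F [P b]]] . [E [T [F [P b]]]]]]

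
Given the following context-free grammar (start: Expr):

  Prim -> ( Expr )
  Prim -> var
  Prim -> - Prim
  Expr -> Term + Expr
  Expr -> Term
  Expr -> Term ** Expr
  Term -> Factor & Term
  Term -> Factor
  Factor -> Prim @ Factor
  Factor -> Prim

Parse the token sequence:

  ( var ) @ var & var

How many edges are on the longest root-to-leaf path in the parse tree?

[Expr [Term [Factor [Prim ( [Expr [Term [Factor [Prim var]]]] )] @ [Factor [Prim var]]] & [Term [Factor [Prim var]]]]]

8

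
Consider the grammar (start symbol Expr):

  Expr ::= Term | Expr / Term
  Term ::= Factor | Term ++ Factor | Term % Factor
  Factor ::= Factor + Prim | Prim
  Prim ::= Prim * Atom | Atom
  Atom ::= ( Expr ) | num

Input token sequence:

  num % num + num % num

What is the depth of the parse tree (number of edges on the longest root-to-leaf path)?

[Expr [Term [Term [Term [Factor [Prim [Atom num]]]] % [Factor [Factor [Prim [Atom num]]] + [Prim [Atom num]]]] % [Factor [Prim [Atom num]]]]]

7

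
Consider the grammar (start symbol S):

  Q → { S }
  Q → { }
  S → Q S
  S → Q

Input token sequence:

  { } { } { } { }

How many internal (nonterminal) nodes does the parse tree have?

[S [Q { }] [S [Q { }] [S [Q { }] [S [Q { }]]]]]

8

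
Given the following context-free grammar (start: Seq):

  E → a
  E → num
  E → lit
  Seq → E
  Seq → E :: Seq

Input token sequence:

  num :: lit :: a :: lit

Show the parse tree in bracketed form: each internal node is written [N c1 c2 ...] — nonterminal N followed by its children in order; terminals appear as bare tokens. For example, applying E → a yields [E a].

[Seq [E num] :: [Seq [E lit] :: [Seq [E a] :: [Seq [E lit]]]]]

Seq
E :: Seq
num :: Seq
num :: E :: Seq
num :: lit :: Seq
num :: lit :: E :: Seq
num :: lit :: a :: Seq
num :: lit :: a :: E
num :: lit :: a :: lit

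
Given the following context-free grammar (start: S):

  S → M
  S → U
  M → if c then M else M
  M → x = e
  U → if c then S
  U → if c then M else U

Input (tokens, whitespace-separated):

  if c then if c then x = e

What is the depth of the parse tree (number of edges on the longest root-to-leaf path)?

6

[S [U if c then [S [U if c then [S [M x = e]]]]]]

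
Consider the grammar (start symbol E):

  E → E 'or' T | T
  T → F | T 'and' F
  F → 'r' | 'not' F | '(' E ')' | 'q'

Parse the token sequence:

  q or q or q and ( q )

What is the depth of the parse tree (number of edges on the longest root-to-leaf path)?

[E [E [E [T [F q]]] or [T [F q]]] or [T [T [F q]] and [F ( [E [T [F q]]] )]]]

6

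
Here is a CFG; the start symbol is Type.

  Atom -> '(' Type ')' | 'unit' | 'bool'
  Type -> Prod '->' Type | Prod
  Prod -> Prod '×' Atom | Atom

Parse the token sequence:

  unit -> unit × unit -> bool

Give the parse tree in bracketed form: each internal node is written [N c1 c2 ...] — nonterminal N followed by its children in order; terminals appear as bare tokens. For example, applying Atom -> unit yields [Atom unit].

[Type [Prod [Atom unit]] -> [Type [Prod [Prod [Atom unit]] × [Atom unit]] -> [Type [Prod [Atom bool]]]]]

Type
Prod -> Type
Atom -> Type
unit -> Type
unit -> Prod -> Type
unit -> Prod × Atom -> Type
unit -> Atom × Atom -> Type
unit -> unit × Atom -> Type
unit -> unit × unit -> Type
unit -> unit × unit -> Prod
unit -> unit × unit -> Atom
unit -> unit × unit -> bool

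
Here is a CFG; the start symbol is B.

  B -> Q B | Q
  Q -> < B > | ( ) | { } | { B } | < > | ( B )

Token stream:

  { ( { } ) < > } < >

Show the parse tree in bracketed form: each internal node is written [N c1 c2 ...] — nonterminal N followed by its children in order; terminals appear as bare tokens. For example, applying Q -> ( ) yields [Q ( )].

B
Q B
{ B } B
{ Q B } B
{ ( B ) B } B
{ ( Q ) B } B
{ ( { } ) B } B
{ ( { } ) Q } B
{ ( { } ) < > } B
{ ( { } ) < > } Q
{ ( { } ) < > } < >

[B [Q { [B [Q ( [B [Q { }]] )] [B [Q < >]]] }] [B [Q < >]]]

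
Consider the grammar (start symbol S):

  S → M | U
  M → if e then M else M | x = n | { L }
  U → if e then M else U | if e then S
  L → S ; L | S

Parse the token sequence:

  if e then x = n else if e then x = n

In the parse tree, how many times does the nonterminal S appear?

[S [U if e then [M x = n] else [U if e then [S [M x = n]]]]]

2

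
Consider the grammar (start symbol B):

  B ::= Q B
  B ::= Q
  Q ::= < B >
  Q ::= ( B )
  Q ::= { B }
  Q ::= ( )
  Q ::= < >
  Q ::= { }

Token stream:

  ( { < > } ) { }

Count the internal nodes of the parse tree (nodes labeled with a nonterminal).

8

[B [Q ( [B [Q { [B [Q < >]] }]] )] [B [Q { }]]]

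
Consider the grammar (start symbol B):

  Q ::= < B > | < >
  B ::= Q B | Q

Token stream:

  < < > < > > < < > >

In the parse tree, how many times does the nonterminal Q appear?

[B [Q < [B [Q < >] [B [Q < >]]] >] [B [Q < [B [Q < >]] >]]]

5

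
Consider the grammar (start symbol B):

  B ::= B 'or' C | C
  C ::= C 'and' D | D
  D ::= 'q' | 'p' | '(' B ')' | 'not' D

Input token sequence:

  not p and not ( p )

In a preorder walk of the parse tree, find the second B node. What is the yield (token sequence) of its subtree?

[B [C [C [D not [D p]]] and [D not [D ( [B [C [D p]]] )]]]]

p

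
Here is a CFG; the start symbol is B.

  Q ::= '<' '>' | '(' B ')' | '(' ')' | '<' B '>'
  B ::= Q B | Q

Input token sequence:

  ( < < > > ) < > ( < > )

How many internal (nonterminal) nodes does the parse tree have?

[B [Q ( [B [Q < [B [Q < >]] >]] )] [B [Q < >] [B [Q ( [B [Q < >]] )]]]]

12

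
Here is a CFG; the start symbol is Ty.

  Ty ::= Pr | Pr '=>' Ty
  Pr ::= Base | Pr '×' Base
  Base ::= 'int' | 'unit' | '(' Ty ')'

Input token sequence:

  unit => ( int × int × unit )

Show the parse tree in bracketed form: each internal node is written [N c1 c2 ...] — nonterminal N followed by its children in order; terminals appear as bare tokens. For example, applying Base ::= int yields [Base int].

Ty
Pr => Ty
Base => Ty
unit => Ty
unit => Pr
unit => Base
unit => ( Ty )
unit => ( Pr )
unit => ( Pr × Base )
unit => ( Pr × Base × Base )
unit => ( Base × Base × Base )
unit => ( int × Base × Base )
unit => ( int × int × Base )
unit => ( int × int × unit )

[Ty [Pr [Base unit]] => [Ty [Pr [Base ( [Ty [Pr [Pr [Pr [Base int]] × [Base int]] × [Base unit]]] )]]]]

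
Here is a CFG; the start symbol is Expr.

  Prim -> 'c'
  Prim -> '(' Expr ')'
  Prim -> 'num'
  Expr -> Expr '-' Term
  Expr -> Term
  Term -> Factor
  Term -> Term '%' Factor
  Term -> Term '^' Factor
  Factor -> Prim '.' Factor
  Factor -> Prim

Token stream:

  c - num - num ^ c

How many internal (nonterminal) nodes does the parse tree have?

15

[Expr [Expr [Expr [Term [Factor [Prim c]]]] - [Term [Factor [Prim num]]]] - [Term [Term [Factor [Prim num]]] ^ [Factor [Prim c]]]]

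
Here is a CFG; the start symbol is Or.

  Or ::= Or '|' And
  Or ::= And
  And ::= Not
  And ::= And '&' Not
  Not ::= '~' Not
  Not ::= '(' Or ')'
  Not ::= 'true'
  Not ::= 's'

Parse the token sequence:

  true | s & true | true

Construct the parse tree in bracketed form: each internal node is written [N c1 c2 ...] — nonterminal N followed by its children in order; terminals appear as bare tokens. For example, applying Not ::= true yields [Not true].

Or
Or | And
Or | And | And
And | And | And
Not | And | And
true | And | And
true | And & Not | And
true | Not & Not | And
true | s & Not | And
true | s & true | And
true | s & true | Not
true | s & true | true

[Or [Or [Or [And [Not true]]] | [And [And [Not s]] & [Not true]]] | [And [Not true]]]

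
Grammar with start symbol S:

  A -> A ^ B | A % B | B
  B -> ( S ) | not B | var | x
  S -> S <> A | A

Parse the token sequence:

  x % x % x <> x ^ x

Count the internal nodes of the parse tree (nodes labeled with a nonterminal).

12

[S [S [A [A [A [B x]] % [B x]] % [B x]]] <> [A [A [B x]] ^ [B x]]]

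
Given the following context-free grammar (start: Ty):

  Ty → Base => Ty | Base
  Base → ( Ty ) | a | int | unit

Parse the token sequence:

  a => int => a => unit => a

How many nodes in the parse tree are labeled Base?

[Ty [Base a] => [Ty [Base int] => [Ty [Base a] => [Ty [Base unit] => [Ty [Base a]]]]]]

5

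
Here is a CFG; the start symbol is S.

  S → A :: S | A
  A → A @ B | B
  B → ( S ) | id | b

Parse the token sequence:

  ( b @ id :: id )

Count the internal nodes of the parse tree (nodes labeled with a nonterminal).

11

[S [A [B ( [S [A [A [B b]] @ [B id]] :: [S [A [B id]]]] )]]]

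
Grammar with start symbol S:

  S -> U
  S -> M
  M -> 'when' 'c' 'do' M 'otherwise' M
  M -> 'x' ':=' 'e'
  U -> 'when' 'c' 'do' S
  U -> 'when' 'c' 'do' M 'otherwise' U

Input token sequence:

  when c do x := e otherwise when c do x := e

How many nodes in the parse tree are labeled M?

2

[S [U when c do [M x := e] otherwise [U when c do [S [M x := e]]]]]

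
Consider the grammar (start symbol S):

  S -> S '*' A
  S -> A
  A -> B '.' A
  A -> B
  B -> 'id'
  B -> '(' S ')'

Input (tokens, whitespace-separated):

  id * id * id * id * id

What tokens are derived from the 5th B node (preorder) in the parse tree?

id

[S [S [S [S [S [A [B id]]] * [A [B id]]] * [A [B id]]] * [A [B id]]] * [A [B id]]]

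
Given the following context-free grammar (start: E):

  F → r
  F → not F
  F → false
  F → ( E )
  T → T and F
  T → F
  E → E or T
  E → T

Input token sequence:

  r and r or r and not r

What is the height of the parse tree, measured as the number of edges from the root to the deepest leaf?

[E [E [T [T [F r]] and [F r]]] or [T [T [F r]] and [F not [F r]]]]

5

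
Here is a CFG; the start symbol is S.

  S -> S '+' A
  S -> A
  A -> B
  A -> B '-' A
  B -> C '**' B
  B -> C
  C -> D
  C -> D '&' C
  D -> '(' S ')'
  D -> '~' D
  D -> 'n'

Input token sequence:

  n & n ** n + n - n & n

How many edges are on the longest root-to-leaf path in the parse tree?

7

[S [S [A [B [C [D n] & [C [D n]]] ** [B [C [D n]]]]]] + [A [B [C [D n]]] - [A [B [C [D n] & [C [D n]]]]]]]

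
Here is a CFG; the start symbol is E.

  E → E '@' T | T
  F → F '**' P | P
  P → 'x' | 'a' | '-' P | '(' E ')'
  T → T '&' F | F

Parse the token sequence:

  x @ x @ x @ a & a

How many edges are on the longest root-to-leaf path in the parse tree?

[E [E [E [E [T [F [P x]]]] @ [T [F [P x]]]] @ [T [F [P x]]]] @ [T [T [F [P a]]] & [F [P a]]]]

7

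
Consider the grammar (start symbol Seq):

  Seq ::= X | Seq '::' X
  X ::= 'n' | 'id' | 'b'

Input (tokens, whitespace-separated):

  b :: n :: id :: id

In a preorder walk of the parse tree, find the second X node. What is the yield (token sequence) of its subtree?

n

[Seq [Seq [Seq [Seq [X b]] :: [X n]] :: [X id]] :: [X id]]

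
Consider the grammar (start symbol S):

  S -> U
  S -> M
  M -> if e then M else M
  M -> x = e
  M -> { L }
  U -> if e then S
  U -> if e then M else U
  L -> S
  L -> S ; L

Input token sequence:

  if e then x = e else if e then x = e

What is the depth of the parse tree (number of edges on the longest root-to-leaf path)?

[S [U if e then [M x = e] else [U if e then [S [M x = e]]]]]

5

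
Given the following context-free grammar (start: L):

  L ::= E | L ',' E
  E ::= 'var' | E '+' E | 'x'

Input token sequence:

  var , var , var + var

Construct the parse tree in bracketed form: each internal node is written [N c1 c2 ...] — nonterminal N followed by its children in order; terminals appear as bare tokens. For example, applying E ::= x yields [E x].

L
L , E
L , E , E
E , E , E
var , E , E
var , var , E
var , var , E + E
var , var , var + E
var , var , var + var

[L [L [L [E var]] , [E var]] , [E [E var] + [E var]]]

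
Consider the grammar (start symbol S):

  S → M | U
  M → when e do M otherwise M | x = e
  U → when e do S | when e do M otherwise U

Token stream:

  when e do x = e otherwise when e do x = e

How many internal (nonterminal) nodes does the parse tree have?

[S [U when e do [M x = e] otherwise [U when e do [S [M x = e]]]]]

6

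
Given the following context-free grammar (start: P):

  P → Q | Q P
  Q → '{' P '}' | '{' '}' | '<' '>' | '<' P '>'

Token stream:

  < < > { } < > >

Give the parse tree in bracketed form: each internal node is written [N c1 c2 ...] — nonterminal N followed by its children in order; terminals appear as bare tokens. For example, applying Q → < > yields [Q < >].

[P [Q < [P [Q < >] [P [Q { }] [P [Q < >]]]] >]]

P
Q
< P >
< Q P >
< < > P >
< < > Q P >
< < > { } P >
< < > { } Q >
< < > { } < > >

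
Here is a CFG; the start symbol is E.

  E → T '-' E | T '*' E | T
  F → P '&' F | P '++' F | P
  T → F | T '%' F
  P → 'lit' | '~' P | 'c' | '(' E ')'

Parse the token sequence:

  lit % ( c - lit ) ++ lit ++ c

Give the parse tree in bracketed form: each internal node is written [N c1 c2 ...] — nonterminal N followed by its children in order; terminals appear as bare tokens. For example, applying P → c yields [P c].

E
T
T % F
F % F
P % F
lit % F
lit % P ++ F
lit % ( E ) ++ F
lit % ( T - E ) ++ F
lit % ( F - E ) ++ F
lit % ( P - E ) ++ F
lit % ( c - E ) ++ F
lit % ( c - T ) ++ F
lit % ( c - F ) ++ F
lit % ( c - P ) ++ F
lit % ( c - lit ) ++ F
lit % ( c - lit ) ++ P ++ F
lit % ( c - lit ) ++ lit ++ F
lit % ( c - lit ) ++ lit ++ P
lit % ( c - lit ) ++ lit ++ c

[E [T [T [F [P lit]]] % [F [P ( [E [T [F [P c]]] - [E [T [F [P lit]]]]] )] ++ [F [P lit] ++ [F [P c]]]]]]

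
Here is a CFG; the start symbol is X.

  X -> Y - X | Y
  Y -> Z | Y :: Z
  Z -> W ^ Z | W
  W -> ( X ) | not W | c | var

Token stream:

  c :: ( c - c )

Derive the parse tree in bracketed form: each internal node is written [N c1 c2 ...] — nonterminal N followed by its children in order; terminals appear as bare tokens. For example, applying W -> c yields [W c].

X
Y
Y :: Z
Z :: Z
W :: Z
c :: Z
c :: W
c :: ( X )
c :: ( Y - X )
c :: ( Z - X )
c :: ( W - X )
c :: ( c - X )
c :: ( c - Y )
c :: ( c - Z )
c :: ( c - W )
c :: ( c - c )

[X [Y [Y [Z [W c]]] :: [Z [W ( [X [Y [Z [W c]]] - [X [Y [Z [W c]]]]] )]]]]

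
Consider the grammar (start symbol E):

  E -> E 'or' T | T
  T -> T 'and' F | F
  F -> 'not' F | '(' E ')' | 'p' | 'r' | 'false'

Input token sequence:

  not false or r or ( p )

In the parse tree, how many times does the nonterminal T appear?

[E [E [E [T [F not [F false]]]] or [T [F r]]] or [T [F ( [E [T [F p]]] )]]]

4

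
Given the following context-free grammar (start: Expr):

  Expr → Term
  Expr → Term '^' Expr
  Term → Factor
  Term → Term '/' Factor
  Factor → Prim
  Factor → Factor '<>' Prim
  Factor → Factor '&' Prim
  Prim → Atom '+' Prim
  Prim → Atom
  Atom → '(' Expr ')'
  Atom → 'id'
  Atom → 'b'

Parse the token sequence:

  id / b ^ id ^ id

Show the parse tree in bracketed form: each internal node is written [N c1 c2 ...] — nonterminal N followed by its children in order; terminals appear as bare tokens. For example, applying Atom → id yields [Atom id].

Expr
Term ^ Expr
Term / Factor ^ Expr
Factor / Factor ^ Expr
Prim / Factor ^ Expr
Atom / Factor ^ Expr
id / Factor ^ Expr
id / Prim ^ Expr
id / Atom ^ Expr
id / b ^ Expr
id / b ^ Term ^ Expr
id / b ^ Factor ^ Expr
id / b ^ Prim ^ Expr
id / b ^ Atom ^ Expr
id / b ^ id ^ Expr
id / b ^ id ^ Term
id / b ^ id ^ Factor
id / b ^ id ^ Prim
id / b ^ id ^ Atom
id / b ^ id ^ id

[Expr [Term [Term [Factor [Prim [Atom id]]]] / [Factor [Prim [Atom b]]]] ^ [Expr [Term [Factor [Prim [Atom id]]]] ^ [Expr [Term [Factor [Prim [Atom id]]]]]]]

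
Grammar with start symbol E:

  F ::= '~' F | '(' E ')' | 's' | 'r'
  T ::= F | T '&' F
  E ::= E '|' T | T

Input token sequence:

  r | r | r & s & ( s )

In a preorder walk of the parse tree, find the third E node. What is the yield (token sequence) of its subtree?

[E [E [E [T [F r]]] | [T [F r]]] | [T [T [T [F r]] & [F s]] & [F ( [E [T [F s]]] )]]]

r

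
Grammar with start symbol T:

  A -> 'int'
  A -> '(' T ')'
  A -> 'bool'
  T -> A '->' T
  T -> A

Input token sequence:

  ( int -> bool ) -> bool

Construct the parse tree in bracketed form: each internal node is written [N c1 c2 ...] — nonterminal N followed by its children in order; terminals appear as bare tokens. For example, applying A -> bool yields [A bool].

[T [A ( [T [A int] -> [T [A bool]]] )] -> [T [A bool]]]

T
A -> T
( T ) -> T
( A -> T ) -> T
( int -> T ) -> T
( int -> A ) -> T
( int -> bool ) -> T
( int -> bool ) -> A
( int -> bool ) -> bool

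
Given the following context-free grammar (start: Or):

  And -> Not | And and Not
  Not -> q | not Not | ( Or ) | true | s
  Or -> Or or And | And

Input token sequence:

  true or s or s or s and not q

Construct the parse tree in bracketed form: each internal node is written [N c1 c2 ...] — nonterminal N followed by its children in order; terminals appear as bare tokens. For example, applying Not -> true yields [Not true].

[Or [Or [Or [Or [And [Not true]]] or [And [Not s]]] or [And [Not s]]] or [And [And [Not s]] and [Not not [Not q]]]]

Or
Or or And
Or or And or And
Or or And or And or And
And or And or And or And
Not or And or And or And
true or And or And or And
true or Not or And or And
true or s or And or And
true or s or Not or And
true or s or s or And
true or s or s or And and Not
true or s or s or Not and Not
true or s or s or s and Not
true or s or s or s and not Not
true or s or s or s and not q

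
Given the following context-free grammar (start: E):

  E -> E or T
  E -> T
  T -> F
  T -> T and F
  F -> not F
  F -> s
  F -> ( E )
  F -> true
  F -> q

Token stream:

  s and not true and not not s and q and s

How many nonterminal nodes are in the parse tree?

[E [T [T [T [T [T [F s]] and [F not [F true]]] and [F not [F not [F s]]]] and [F q]] and [F s]]]

14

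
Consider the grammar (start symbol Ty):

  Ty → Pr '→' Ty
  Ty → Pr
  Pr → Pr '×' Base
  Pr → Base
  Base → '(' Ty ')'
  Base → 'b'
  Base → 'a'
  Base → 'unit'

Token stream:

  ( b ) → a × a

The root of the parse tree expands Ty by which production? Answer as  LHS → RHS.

[Ty [Pr [Base ( [Ty [Pr [Base b]]] )]] → [Ty [Pr [Pr [Base a]] × [Base a]]]]

Ty → Pr '→' Ty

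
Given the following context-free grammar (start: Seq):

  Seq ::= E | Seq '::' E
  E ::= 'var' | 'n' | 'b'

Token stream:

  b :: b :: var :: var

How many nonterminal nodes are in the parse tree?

8

[Seq [Seq [Seq [Seq [E b]] :: [E b]] :: [E var]] :: [E var]]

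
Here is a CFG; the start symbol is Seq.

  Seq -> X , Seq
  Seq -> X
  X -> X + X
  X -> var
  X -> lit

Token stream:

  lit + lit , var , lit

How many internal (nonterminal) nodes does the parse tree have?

[Seq [X [X lit] + [X lit]] , [Seq [X var] , [Seq [X lit]]]]

8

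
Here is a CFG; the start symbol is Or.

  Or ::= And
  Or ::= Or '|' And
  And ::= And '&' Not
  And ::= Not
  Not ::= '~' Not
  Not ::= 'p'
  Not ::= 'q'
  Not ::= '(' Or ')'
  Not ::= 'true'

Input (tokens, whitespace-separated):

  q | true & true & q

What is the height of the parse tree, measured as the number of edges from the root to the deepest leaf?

[Or [Or [And [Not q]]] | [And [And [And [Not true]] & [Not true]] & [Not q]]]

5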